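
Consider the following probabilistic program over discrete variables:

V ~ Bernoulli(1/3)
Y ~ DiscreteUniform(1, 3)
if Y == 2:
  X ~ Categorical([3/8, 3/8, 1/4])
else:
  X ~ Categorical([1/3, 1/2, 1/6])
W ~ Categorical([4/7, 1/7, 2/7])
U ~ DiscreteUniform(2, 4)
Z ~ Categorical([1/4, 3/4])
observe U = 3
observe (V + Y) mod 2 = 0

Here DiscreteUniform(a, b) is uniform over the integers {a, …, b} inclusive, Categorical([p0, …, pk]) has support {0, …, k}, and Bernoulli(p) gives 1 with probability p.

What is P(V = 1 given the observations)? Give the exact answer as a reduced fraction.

Enumerate traces; 54 have nonzero weight after conditioning:
  (V=0, Y=2, X=0, W=0, U=3, Z=0) weight 1/252
  (V=0, Y=2, X=0, W=0, U=3, Z=1) weight 1/84
  (V=0, Y=2, X=0, W=1, U=3, Z=0) weight 1/1008
  (V=0, Y=2, X=0, W=1, U=3, Z=1) weight 1/336
  (V=0, Y=2, X=0, W=2, U=3, Z=0) weight 1/504
  (V=0, Y=2, X=0, W=2, U=3, Z=1) weight 1/168
  (V=0, Y=2, X=1, W=0, U=3, Z=0) weight 1/252
  (V=0, Y=2, X=1, W=0, U=3, Z=1) weight 1/84
  (V=1, Y=1, X=0, W=0, U=3, Z=0) weight 1/567
  … 45 more
Group by V:
  weight(V=0) = 2/27
  weight(V=1) = 2/27
Total weight = 2/27 + 2/27 = 4/27
P(V=0 | obs) = 2/27 / 4/27 = 1/2
P(V=1 | obs) = 2/27 / 4/27 = 1/2

P(V = 1 | obs) = 1/2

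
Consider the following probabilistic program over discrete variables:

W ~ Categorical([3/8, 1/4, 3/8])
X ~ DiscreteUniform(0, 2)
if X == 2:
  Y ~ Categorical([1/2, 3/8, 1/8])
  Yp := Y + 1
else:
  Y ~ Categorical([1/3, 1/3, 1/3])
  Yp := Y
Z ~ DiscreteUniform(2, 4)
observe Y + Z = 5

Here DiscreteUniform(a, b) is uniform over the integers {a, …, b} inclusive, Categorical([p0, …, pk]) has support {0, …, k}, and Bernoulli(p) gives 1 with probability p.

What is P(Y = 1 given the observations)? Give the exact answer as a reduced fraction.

P(Y = 1 | obs) = 25/44

Enumerate traces; 18 have nonzero weight after conditioning:
  (W=0, X=0, Y=1, Z=4) weight 1/72
  (W=0, X=0, Y=2, Z=3) weight 1/72
  (W=0, X=1, Y=1, Z=4) weight 1/72
  (W=0, X=1, Y=2, Z=3) weight 1/72
  (W=0, X=2, Y=1, Z=4) weight 1/64
  (W=0, X=2, Y=2, Z=3) weight 1/192
  (W=1, X=0, Y=1, Z=4) weight 1/108
  (W=1, X=0, Y=2, Z=3) weight 1/108
  … 10 more
Group by Y:
  weight(Y=1) = 25/216
  weight(Y=2) = 19/216
Total weight = 25/216 + 19/216 = 11/54
P(Y=1 | obs) = 25/216 / 11/54 = 25/44
P(Y=2 | obs) = 19/216 / 11/54 = 19/44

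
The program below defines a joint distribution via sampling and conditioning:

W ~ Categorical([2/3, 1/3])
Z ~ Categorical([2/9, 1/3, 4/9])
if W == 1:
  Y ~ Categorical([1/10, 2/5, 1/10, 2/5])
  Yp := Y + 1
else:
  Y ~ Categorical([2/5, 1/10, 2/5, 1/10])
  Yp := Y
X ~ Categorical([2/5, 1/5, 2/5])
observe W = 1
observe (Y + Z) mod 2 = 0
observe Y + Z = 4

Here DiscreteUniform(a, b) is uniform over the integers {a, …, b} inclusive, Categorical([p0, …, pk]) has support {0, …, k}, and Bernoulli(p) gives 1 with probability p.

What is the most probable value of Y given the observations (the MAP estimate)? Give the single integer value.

Enumerate traces; 6 have nonzero weight after conditioning:
  (W=1, Z=1, Y=3, X=0) weight 4/225
  (W=1, Z=1, Y=3, X=1) weight 2/225
  (W=1, Z=1, Y=3, X=2) weight 4/225
  (W=1, Z=2, Y=2, X=0) weight 4/675
  (W=1, Z=2, Y=2, X=1) weight 2/675
  (W=1, Z=2, Y=2, X=2) weight 4/675
Group by Y:
  weight(Y=2) = 2/135
  weight(Y=3) = 2/45
Total weight = 2/135 + 2/45 = 8/135
P(Y=2 | obs) = 2/135 / 8/135 = 1/4
P(Y=3 | obs) = 2/45 / 8/135 = 3/4
argmax = 3

argmax_v P(Y = v | obs) = 3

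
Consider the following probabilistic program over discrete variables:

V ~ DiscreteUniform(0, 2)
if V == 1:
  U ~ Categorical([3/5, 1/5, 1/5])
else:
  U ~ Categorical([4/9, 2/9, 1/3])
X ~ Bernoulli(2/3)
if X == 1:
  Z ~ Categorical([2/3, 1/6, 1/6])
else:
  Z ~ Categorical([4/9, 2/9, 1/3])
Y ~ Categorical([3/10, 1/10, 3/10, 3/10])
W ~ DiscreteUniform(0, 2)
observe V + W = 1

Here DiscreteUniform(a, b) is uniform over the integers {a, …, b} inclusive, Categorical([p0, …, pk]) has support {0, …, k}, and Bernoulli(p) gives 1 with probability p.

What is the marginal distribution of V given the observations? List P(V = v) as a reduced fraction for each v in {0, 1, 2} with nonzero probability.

P(V=0) = 1/2, P(V=1) = 1/2

Enumerate traces; 144 have nonzero weight after conditioning:
  (V=0, U=0, X=0, Z=0, Y=0, W=1) weight 8/3645
  (V=0, U=0, X=0, Z=0, Y=1, W=1) weight 8/10935
  (V=0, U=0, X=0, Z=0, Y=2, W=1) weight 8/3645
  (V=0, U=0, X=0, Z=0, Y=3, W=1) weight 8/3645
  (V=0, U=0, X=0, Z=1, Y=0, W=1) weight 4/3645
  (V=0, U=0, X=0, Z=1, Y=1, W=1) weight 4/10935
  (V=0, U=0, X=0, Z=1, Y=2, W=1) weight 4/3645
  (V=0, U=0, X=0, Z=1, Y=3, W=1) weight 4/3645
  (V=1, U=0, X=0, Z=0, Y=0, W=0) weight 2/675
  … 135 more
Group by V:
  weight(V=0) = 1/9
  weight(V=1) = 1/9
Total weight = 1/9 + 1/9 = 2/9
P(V=0 | obs) = 1/9 / 2/9 = 1/2
P(V=1 | obs) = 1/9 / 2/9 = 1/2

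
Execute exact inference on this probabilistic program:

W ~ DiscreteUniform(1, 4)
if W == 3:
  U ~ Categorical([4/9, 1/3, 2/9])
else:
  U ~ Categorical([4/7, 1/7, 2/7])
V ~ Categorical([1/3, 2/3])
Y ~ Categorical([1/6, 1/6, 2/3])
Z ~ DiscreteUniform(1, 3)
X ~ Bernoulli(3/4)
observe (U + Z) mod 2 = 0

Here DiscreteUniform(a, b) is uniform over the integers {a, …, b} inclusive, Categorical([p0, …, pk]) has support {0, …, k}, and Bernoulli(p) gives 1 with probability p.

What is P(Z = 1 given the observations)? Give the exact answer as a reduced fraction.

Enumerate traces; 192 have nonzero weight after conditioning:
  (W=1, U=0, V=0, Y=0, Z=2, X=0) weight 1/1512
  (W=1, U=0, V=0, Y=0, Z=2, X=1) weight 1/504
  (W=1, U=0, V=0, Y=1, Z=2, X=0) weight 1/1512
  (W=1, U=0, V=0, Y=1, Z=2, X=1) weight 1/504
  (W=1, U=0, V=0, Y=2, Z=2, X=0) weight 1/378
  (W=1, U=0, V=0, Y=2, Z=2, X=1) weight 1/126
  (W=1, U=0, V=1, Y=0, Z=2, X=0) weight 1/756
  (W=1, U=0, V=1, Y=0, Z=2, X=1) weight 1/252
  (W=1, U=1, V=0, Y=0, Z=1, X=0) weight 1/6048
  (W=1, U=1, V=0, Y=0, Z=3, X=0) weight 1/6048
  … 182 more
Group by Z:
  weight(Z=1) = 4/63
  weight(Z=2) = 17/63
  weight(Z=3) = 4/63
Total weight = 4/63 + 17/63 + 4/63 = 25/63
P(Z=1 | obs) = 4/63 / 25/63 = 4/25
P(Z=2 | obs) = 17/63 / 25/63 = 17/25
P(Z=3 | obs) = 4/63 / 25/63 = 4/25

P(Z = 1 | obs) = 4/25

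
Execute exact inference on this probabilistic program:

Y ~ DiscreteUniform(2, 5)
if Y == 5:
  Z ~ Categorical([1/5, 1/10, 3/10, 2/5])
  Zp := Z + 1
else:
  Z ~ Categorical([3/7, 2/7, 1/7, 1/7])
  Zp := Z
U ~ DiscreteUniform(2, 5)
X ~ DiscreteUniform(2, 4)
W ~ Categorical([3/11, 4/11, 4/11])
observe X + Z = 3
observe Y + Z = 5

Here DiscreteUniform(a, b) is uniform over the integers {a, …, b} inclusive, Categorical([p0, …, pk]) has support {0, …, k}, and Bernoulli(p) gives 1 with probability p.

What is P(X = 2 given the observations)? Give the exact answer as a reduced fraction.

Enumerate traces; 24 have nonzero weight after conditioning:
  (Y=4, Z=1, U=2, X=2, W=0) weight 1/616
  (Y=4, Z=1, U=2, X=2, W=1) weight 1/462
  (Y=4, Z=1, U=2, X=2, W=2) weight 1/462
  (Y=4, Z=1, U=3, X=2, W=0) weight 1/616
  (Y=4, Z=1, U=3, X=2, W=1) weight 1/462
  (Y=4, Z=1, U=3, X=2, W=2) weight 1/462
  (Y=4, Z=1, U=4, X=2, W=0) weight 1/616
  (Y=4, Z=1, U=4, X=2, W=1) weight 1/462
  (Y=5, Z=0, U=2, X=3, W=0) weight 1/880
  … 15 more
Group by X:
  weight(X=2) = 1/42
  weight(X=3) = 1/60
Total weight = 1/42 + 1/60 = 17/420
P(X=2 | obs) = 1/42 / 17/420 = 10/17
P(X=3 | obs) = 1/60 / 17/420 = 7/17

P(X = 2 | obs) = 10/17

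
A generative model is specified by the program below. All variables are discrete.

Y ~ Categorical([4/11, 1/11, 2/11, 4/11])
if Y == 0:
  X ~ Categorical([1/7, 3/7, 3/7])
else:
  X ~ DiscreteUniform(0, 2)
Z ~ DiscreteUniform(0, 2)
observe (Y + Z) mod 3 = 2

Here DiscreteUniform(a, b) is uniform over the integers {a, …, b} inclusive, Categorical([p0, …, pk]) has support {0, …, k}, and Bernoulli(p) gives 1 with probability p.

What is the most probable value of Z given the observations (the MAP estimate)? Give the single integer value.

argmax_v P(Z = v | obs) = 2

Enumerate traces; 12 have nonzero weight after conditioning:
  (Y=0, X=0, Z=2) weight 4/231
  (Y=0, X=1, Z=2) weight 4/77
  (Y=0, X=2, Z=2) weight 4/77
  (Y=1, X=0, Z=1) weight 1/99
  (Y=1, X=1, Z=1) weight 1/99
  (Y=1, X=2, Z=1) weight 1/99
  (Y=2, X=0, Z=0) weight 2/99
  (Y=2, X=1, Z=0) weight 2/99
  … 4 more
Group by Z:
  weight(Z=0) = 2/33
  weight(Z=1) = 1/33
  weight(Z=2) = 8/33
Total weight = 2/33 + 1/33 + 8/33 = 1/3
P(Z=0 | obs) = 2/33 / 1/3 = 2/11
P(Z=1 | obs) = 1/33 / 1/3 = 1/11
P(Z=2 | obs) = 8/33 / 1/3 = 8/11
argmax = 2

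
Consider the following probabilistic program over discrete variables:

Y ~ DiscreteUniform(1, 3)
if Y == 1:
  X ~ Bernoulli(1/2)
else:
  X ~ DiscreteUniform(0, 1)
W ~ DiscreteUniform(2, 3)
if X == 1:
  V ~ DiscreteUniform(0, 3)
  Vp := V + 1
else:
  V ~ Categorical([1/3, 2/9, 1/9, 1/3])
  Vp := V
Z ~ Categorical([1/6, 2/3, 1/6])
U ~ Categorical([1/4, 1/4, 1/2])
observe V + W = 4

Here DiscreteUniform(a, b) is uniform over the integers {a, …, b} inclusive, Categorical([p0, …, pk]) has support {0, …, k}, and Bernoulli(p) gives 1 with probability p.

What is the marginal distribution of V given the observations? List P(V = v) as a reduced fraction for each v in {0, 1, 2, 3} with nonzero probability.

Enumerate traces; 108 have nonzero weight after conditioning:
  (Y=1, X=0, W=2, V=2, Z=0, U=0) weight 1/2592
  (Y=1, X=0, W=2, V=2, Z=0, U=1) weight 1/2592
  (Y=1, X=0, W=2, V=2, Z=0, U=2) weight 1/1296
  (Y=1, X=0, W=2, V=2, Z=1, U=0) weight 1/648
  (Y=1, X=0, W=2, V=2, Z=1, U=1) weight 1/648
  (Y=1, X=0, W=2, V=2, Z=1, U=2) weight 1/324
  (Y=1, X=0, W=2, V=2, Z=2, U=0) weight 1/2592
  (Y=1, X=0, W=2, V=2, Z=2, U=1) weight 1/2592
  (Y=1, X=0, W=3, V=1, Z=0, U=0) weight 1/1296
  … 99 more
Group by V:
  weight(V=1) = 17/144
  weight(V=2) = 13/144
Total weight = 17/144 + 13/144 = 5/24
P(V=1 | obs) = 17/144 / 5/24 = 17/30
P(V=2 | obs) = 13/144 / 5/24 = 13/30

P(V=1) = 17/30, P(V=2) = 13/30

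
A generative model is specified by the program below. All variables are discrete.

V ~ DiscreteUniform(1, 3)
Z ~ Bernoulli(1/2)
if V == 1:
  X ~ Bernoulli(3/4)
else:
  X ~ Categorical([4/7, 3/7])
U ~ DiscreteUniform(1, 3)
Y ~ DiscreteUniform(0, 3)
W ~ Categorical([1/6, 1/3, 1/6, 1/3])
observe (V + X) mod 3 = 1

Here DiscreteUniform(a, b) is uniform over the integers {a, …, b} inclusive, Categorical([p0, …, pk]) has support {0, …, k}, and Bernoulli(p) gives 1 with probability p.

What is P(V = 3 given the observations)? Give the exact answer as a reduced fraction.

P(V = 3 | obs) = 12/19

Enumerate traces; 192 have nonzero weight after conditioning:
  (V=1, Z=0, X=0, U=1, Y=0, W=0) weight 1/1728
  (V=1, Z=0, X=0, U=1, Y=0, W=1) weight 1/864
  (V=1, Z=0, X=0, U=1, Y=0, W=2) weight 1/1728
  (V=1, Z=0, X=0, U=1, Y=0, W=3) weight 1/864
  (V=1, Z=0, X=0, U=1, Y=1, W=0) weight 1/1728
  (V=1, Z=0, X=0, U=1, Y=1, W=1) weight 1/864
  (V=1, Z=0, X=0, U=1, Y=1, W=2) weight 1/1728
  (V=1, Z=0, X=0, U=1, Y=1, W=3) weight 1/864
  (V=3, Z=0, X=1, U=1, Y=0, W=0) weight 1/1008
  … 183 more
Group by V:
  weight(V=1) = 1/12
  weight(V=3) = 1/7
Total weight = 1/12 + 1/7 = 19/84
P(V=1 | obs) = 1/12 / 19/84 = 7/19
P(V=3 | obs) = 1/7 / 19/84 = 12/19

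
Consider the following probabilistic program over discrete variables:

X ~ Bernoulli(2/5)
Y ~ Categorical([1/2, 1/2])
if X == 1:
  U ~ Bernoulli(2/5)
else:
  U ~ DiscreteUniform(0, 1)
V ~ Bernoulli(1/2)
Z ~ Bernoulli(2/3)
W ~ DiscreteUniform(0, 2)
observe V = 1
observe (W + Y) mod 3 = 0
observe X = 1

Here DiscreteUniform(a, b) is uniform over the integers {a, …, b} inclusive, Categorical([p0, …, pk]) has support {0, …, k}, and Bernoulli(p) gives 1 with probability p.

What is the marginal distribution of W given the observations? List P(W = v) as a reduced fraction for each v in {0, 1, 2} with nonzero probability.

P(W=0) = 1/2, P(W=2) = 1/2

Enumerate traces; 8 have nonzero weight after conditioning:
  (X=1, Y=0, U=0, V=1, Z=0, W=0) weight 1/150
  (X=1, Y=0, U=0, V=1, Z=1, W=0) weight 1/75
  (X=1, Y=0, U=1, V=1, Z=0, W=0) weight 1/225
  (X=1, Y=0, U=1, V=1, Z=1, W=0) weight 2/225
  (X=1, Y=1, U=0, V=1, Z=0, W=2) weight 1/150
  (X=1, Y=1, U=0, V=1, Z=1, W=2) weight 1/75
  (X=1, Y=1, U=1, V=1, Z=0, W=2) weight 1/225
  (X=1, Y=1, U=1, V=1, Z=1, W=2) weight 2/225
Group by W:
  weight(W=0) = 1/30
  weight(W=2) = 1/30
Total weight = 1/30 + 1/30 = 1/15
P(W=0 | obs) = 1/30 / 1/15 = 1/2
P(W=2 | obs) = 1/30 / 1/15 = 1/2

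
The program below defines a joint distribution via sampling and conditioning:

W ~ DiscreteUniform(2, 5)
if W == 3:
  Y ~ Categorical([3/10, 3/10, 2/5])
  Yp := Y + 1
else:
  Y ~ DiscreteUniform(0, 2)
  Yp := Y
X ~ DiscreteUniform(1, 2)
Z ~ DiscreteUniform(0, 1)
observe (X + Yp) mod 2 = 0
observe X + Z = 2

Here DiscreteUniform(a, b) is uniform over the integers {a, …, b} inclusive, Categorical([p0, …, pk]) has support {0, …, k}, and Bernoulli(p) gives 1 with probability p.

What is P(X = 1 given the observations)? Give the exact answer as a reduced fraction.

Enumerate traces; 12 have nonzero weight after conditioning:
  (W=2, Y=0, X=2, Z=0) weight 1/48
  (W=2, Y=1, X=1, Z=1) weight 1/48
  (W=2, Y=2, X=2, Z=0) weight 1/48
  (W=3, Y=0, X=1, Z=1) weight 3/160
  (W=3, Y=1, X=2, Z=0) weight 3/160
  (W=3, Y=2, X=1, Z=1) weight 1/40
  (W=4, Y=0, X=2, Z=0) weight 1/48
  (W=4, Y=1, X=1, Z=1) weight 1/48
  … 4 more
Group by X:
  weight(X=1) = 17/160
  weight(X=2) = 23/160
Total weight = 17/160 + 23/160 = 1/4
P(X=1 | obs) = 17/160 / 1/4 = 17/40
P(X=2 | obs) = 23/160 / 1/4 = 23/40

P(X = 1 | obs) = 17/40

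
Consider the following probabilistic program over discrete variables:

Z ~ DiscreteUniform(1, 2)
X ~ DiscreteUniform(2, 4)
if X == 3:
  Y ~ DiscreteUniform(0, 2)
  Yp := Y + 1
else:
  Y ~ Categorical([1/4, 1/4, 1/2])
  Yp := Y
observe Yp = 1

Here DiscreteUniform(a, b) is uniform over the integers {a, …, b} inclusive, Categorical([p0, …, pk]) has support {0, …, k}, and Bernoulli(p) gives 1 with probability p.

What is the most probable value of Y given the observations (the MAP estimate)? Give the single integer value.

Enumerate traces; 6 have nonzero weight after conditioning:
  (Z=1, X=2, Y=1) weight 1/24
  (Z=1, X=3, Y=0) weight 1/18
  (Z=1, X=4, Y=1) weight 1/24
  (Z=2, X=2, Y=1) weight 1/24
  (Z=2, X=3, Y=0) weight 1/18
  (Z=2, X=4, Y=1) weight 1/24
Group by Y:
  weight(Y=0) = 1/9
  weight(Y=1) = 1/6
Total weight = 1/9 + 1/6 = 5/18
P(Y=0 | obs) = 1/9 / 5/18 = 2/5
P(Y=1 | obs) = 1/6 / 5/18 = 3/5
argmax = 1

argmax_v P(Y = v | obs) = 1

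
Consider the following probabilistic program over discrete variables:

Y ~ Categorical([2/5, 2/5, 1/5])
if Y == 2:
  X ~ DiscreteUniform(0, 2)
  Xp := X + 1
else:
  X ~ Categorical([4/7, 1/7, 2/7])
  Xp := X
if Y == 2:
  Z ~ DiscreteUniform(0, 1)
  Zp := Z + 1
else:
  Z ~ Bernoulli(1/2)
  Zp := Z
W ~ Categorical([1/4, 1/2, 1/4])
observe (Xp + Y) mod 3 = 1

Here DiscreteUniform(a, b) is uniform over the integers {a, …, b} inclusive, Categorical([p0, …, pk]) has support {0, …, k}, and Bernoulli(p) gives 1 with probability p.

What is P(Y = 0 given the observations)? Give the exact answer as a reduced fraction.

Enumerate traces; 18 have nonzero weight after conditioning:
  (Y=0, X=1, Z=0, W=0) weight 1/140
  (Y=0, X=1, Z=0, W=1) weight 1/70
  (Y=0, X=1, Z=0, W=2) weight 1/140
  (Y=0, X=1, Z=1, W=0) weight 1/140
  (Y=0, X=1, Z=1, W=1) weight 1/70
  (Y=0, X=1, Z=1, W=2) weight 1/140
  (Y=1, X=0, Z=0, W=0) weight 1/35
  (Y=1, X=0, Z=0, W=1) weight 2/35
  (Y=2, X=1, Z=0, W=0) weight 1/120
  … 9 more
Group by Y:
  weight(Y=0) = 2/35
  weight(Y=1) = 8/35
  weight(Y=2) = 1/15
Total weight = 2/35 + 8/35 + 1/15 = 37/105
P(Y=0 | obs) = 2/35 / 37/105 = 6/37
P(Y=1 | obs) = 8/35 / 37/105 = 24/37
P(Y=2 | obs) = 1/15 / 37/105 = 7/37

P(Y = 0 | obs) = 6/37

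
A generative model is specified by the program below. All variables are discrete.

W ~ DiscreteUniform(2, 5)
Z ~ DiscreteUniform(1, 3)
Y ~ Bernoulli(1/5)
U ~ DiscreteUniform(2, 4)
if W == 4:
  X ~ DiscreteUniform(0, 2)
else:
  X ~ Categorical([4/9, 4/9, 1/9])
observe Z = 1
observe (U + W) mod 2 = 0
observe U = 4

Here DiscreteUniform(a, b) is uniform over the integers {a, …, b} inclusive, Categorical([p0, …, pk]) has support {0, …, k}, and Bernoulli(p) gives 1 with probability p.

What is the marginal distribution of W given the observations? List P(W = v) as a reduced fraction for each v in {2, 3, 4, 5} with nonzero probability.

P(W=2) = 1/2, P(W=4) = 1/2

Enumerate traces; 12 have nonzero weight after conditioning:
  (W=2, Z=1, Y=0, U=4, X=0) weight 4/405
  (W=2, Z=1, Y=0, U=4, X=1) weight 4/405
  (W=2, Z=1, Y=0, U=4, X=2) weight 1/405
  (W=2, Z=1, Y=1, U=4, X=0) weight 1/405
  (W=2, Z=1, Y=1, U=4, X=1) weight 1/405
  (W=2, Z=1, Y=1, U=4, X=2) weight 1/1620
  (W=4, Z=1, Y=0, U=4, X=0) weight 1/135
  (W=4, Z=1, Y=0, U=4, X=1) weight 1/135
  … 4 more
Group by W:
  weight(W=2) = 1/36
  weight(W=4) = 1/36
Total weight = 1/36 + 1/36 = 1/18
P(W=2 | obs) = 1/36 / 1/18 = 1/2
P(W=4 | obs) = 1/36 / 1/18 = 1/2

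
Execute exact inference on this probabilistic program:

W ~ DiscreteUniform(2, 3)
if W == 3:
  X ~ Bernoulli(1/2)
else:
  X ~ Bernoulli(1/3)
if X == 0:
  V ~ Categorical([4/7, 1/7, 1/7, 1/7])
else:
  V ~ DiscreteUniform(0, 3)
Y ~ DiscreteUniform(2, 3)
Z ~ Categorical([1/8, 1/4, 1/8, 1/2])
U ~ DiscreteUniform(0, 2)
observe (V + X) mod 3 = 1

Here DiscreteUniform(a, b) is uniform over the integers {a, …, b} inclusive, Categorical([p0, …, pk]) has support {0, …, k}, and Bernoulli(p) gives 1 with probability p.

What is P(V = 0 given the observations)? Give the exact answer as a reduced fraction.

Enumerate traces; 144 have nonzero weight after conditioning:
  (W=2, X=0, V=1, Y=2, Z=0, U=0) weight 1/1008
  (W=2, X=0, V=1, Y=2, Z=0, U=1) weight 1/1008
  (W=2, X=0, V=1, Y=2, Z=0, U=2) weight 1/1008
  (W=2, X=0, V=1, Y=2, Z=1, U=0) weight 1/504
  (W=2, X=0, V=1, Y=2, Z=1, U=1) weight 1/504
  (W=2, X=0, V=1, Y=2, Z=1, U=2) weight 1/504
  (W=2, X=0, V=1, Y=2, Z=2, U=0) weight 1/1008
  (W=2, X=0, V=1, Y=2, Z=2, U=1) weight 1/1008
  (W=2, X=1, V=0, Y=2, Z=0, U=0) weight 1/1152
  (W=2, X=1, V=3, Y=2, Z=0, U=0) weight 1/1152
  … 134 more
Group by V:
  weight(V=0) = 5/48
  weight(V=1) = 1/12
  weight(V=3) = 5/48
Total weight = 5/48 + 1/12 + 5/48 = 7/24
P(V=0 | obs) = 5/48 / 7/24 = 5/14
P(V=1 | obs) = 1/12 / 7/24 = 2/7
P(V=3 | obs) = 5/48 / 7/24 = 5/14

P(V = 0 | obs) = 5/14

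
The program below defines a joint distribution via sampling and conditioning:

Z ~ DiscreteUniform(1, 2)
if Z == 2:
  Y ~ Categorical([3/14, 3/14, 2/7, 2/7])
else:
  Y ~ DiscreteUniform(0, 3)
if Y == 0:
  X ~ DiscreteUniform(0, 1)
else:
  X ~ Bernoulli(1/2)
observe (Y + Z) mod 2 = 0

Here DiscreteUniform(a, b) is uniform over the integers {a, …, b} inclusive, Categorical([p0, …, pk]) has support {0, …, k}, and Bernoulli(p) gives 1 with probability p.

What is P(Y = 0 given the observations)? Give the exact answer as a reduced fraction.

Enumerate traces; 8 have nonzero weight after conditioning:
  (Z=1, Y=1, X=0) weight 1/16
  (Z=1, Y=1, X=1) weight 1/16
  (Z=1, Y=3, X=0) weight 1/16
  (Z=1, Y=3, X=1) weight 1/16
  (Z=2, Y=0, X=0) weight 3/56
  (Z=2, Y=0, X=1) weight 3/56
  (Z=2, Y=2, X=0) weight 1/14
  (Z=2, Y=2, X=1) weight 1/14
Group by Y:
  weight(Y=0) = 3/28
  weight(Y=1) = 1/8
  weight(Y=2) = 1/7
  weight(Y=3) = 1/8
Total weight = 3/28 + 1/8 + 1/7 + 1/8 = 1/2
P(Y=0 | obs) = 3/28 / 1/2 = 3/14
P(Y=1 | obs) = 1/8 / 1/2 = 1/4
P(Y=2 | obs) = 1/7 / 1/2 = 2/7
P(Y=3 | obs) = 1/8 / 1/2 = 1/4

P(Y = 0 | obs) = 3/14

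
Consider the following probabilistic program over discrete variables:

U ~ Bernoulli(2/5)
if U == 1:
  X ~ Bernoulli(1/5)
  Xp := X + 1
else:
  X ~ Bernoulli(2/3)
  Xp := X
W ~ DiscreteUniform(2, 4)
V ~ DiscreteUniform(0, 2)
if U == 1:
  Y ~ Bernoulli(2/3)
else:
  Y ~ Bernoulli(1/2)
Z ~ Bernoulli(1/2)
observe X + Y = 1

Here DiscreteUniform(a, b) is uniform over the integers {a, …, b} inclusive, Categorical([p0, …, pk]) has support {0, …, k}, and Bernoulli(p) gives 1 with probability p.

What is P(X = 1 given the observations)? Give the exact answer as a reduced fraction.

Enumerate traces; 72 have nonzero weight after conditioning:
  (U=0, X=0, W=2, V=0, Y=1, Z=0) weight 1/180
  (U=0, X=0, W=2, V=0, Y=1, Z=1) weight 1/180
  (U=0, X=0, W=2, V=1, Y=1, Z=0) weight 1/180
  (U=0, X=0, W=2, V=1, Y=1, Z=1) weight 1/180
  (U=0, X=0, W=2, V=2, Y=1, Z=0) weight 1/180
  (U=0, X=0, W=2, V=2, Y=1, Z=1) weight 1/180
  (U=0, X=0, W=3, V=0, Y=1, Z=0) weight 1/180
  (U=0, X=0, W=3, V=0, Y=1, Z=1) weight 1/180
  (U=0, X=1, W=2, V=0, Y=0, Z=0) weight 1/90
  … 63 more
Group by X:
  weight(X=0) = 47/150
  weight(X=1) = 17/75
Total weight = 47/150 + 17/75 = 27/50
P(X=0 | obs) = 47/150 / 27/50 = 47/81
P(X=1 | obs) = 17/75 / 27/50 = 34/81

P(X = 1 | obs) = 34/81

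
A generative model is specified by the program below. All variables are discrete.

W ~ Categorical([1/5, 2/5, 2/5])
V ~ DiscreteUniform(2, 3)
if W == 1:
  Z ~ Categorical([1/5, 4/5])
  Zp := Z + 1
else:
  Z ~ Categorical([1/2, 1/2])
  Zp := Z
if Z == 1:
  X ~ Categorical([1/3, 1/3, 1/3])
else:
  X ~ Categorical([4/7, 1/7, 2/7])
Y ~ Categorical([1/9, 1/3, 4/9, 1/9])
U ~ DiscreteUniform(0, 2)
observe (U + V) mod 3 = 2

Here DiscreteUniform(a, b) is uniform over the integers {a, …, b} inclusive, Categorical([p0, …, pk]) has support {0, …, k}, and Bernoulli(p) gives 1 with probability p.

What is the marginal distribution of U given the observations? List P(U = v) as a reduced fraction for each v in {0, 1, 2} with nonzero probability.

Enumerate traces; 144 have nonzero weight after conditioning:
  (W=0, V=2, Z=0, X=0, Y=0, U=0) weight 1/945
  (W=0, V=2, Z=0, X=0, Y=1, U=0) weight 1/315
  (W=0, V=2, Z=0, X=0, Y=2, U=0) weight 4/945
  (W=0, V=2, Z=0, X=0, Y=3, U=0) weight 1/945
  (W=0, V=2, Z=0, X=1, Y=0, U=0) weight 1/3780
  (W=0, V=2, Z=0, X=1, Y=1, U=0) weight 1/1260
  (W=0, V=2, Z=0, X=1, Y=2, U=0) weight 1/945
  (W=0, V=2, Z=0, X=1, Y=3, U=0) weight 1/3780
  (W=0, V=3, Z=0, X=0, Y=0, U=2) weight 1/945
  … 135 more
Group by U:
  weight(U=0) = 1/6
  weight(U=2) = 1/6
Total weight = 1/6 + 1/6 = 1/3
P(U=0 | obs) = 1/6 / 1/3 = 1/2
P(U=2 | obs) = 1/6 / 1/3 = 1/2

P(U=0) = 1/2, P(U=2) = 1/2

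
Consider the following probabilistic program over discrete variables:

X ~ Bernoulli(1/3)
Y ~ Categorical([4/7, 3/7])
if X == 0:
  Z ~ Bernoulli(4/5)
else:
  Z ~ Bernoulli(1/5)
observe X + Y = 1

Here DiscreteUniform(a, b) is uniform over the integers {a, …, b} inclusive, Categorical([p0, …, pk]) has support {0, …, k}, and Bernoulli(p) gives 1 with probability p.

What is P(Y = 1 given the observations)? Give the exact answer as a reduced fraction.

P(Y = 1 | obs) = 3/5

Enumerate traces; 4 have nonzero weight after conditioning:
  (X=0, Y=1, Z=0) weight 2/35
  (X=0, Y=1, Z=1) weight 8/35
  (X=1, Y=0, Z=0) weight 16/105
  (X=1, Y=0, Z=1) weight 4/105
Group by Y:
  weight(Y=0) = 4/21
  weight(Y=1) = 2/7
Total weight = 4/21 + 2/7 = 10/21
P(Y=0 | obs) = 4/21 / 10/21 = 2/5
P(Y=1 | obs) = 2/7 / 10/21 = 3/5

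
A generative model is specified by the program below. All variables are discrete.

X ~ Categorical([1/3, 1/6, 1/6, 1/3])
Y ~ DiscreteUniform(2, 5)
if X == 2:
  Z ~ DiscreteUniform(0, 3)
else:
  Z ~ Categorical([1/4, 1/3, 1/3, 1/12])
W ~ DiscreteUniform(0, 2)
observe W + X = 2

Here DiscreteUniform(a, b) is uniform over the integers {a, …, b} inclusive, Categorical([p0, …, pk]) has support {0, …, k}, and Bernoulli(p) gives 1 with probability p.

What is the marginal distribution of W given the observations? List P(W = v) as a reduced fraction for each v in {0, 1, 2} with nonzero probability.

P(W=0) = 1/4, P(W=1) = 1/4, P(W=2) = 1/2

Enumerate traces; 48 have nonzero weight after conditioning:
  (X=0, Y=2, Z=0, W=2) weight 1/144
  (X=0, Y=2, Z=1, W=2) weight 1/108
  (X=0, Y=2, Z=2, W=2) weight 1/108
  (X=0, Y=2, Z=3, W=2) weight 1/432
  (X=0, Y=3, Z=0, W=2) weight 1/144
  (X=0, Y=3, Z=1, W=2) weight 1/108
  (X=0, Y=3, Z=2, W=2) weight 1/108
  (X=0, Y=3, Z=3, W=2) weight 1/432
  (X=1, Y=2, Z=0, W=1) weight 1/288
  (X=2, Y=2, Z=0, W=0) weight 1/288
  … 38 more
Group by W:
  weight(W=0) = 1/18
  weight(W=1) = 1/18
  weight(W=2) = 1/9
Total weight = 1/18 + 1/18 + 1/9 = 2/9
P(W=0 | obs) = 1/18 / 2/9 = 1/4
P(W=1 | obs) = 1/18 / 2/9 = 1/4
P(W=2 | obs) = 1/9 / 2/9 = 1/2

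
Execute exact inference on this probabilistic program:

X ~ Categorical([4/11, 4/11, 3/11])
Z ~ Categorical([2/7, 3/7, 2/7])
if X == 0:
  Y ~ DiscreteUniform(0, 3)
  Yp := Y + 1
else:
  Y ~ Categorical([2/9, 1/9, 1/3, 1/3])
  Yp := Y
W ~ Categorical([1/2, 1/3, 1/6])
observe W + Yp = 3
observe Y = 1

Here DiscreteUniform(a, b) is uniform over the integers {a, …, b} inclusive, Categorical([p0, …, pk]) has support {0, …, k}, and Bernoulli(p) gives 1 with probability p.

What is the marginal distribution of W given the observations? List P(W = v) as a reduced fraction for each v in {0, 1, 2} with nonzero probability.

Enumerate traces; 9 have nonzero weight after conditioning:
  (X=0, Z=0, Y=1, W=1) weight 2/231
  (X=0, Z=1, Y=1, W=1) weight 1/77
  (X=0, Z=2, Y=1, W=1) weight 2/231
  (X=1, Z=0, Y=1, W=2) weight 4/2079
  (X=1, Z=1, Y=1, W=2) weight 2/693
  (X=1, Z=2, Y=1, W=2) weight 4/2079
  (X=2, Z=0, Y=1, W=2) weight 1/693
  (X=2, Z=1, Y=1, W=2) weight 1/462
  … 1 more
Group by W:
  weight(W=1) = 1/33
  weight(W=2) = 7/594
Total weight = 1/33 + 7/594 = 25/594
P(W=1 | obs) = 1/33 / 25/594 = 18/25
P(W=2 | obs) = 7/594 / 25/594 = 7/25

P(W=1) = 18/25, P(W=2) = 7/25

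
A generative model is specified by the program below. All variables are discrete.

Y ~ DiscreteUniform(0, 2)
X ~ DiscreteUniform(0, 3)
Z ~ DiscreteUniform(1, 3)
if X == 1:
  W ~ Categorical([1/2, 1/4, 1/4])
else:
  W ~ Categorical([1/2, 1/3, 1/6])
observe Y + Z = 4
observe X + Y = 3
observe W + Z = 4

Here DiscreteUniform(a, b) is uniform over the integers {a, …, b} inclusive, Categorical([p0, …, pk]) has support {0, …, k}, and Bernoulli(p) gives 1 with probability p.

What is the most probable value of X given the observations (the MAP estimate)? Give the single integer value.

Enumerate traces; 2 have nonzero weight after conditioning:
  (Y=1, X=2, Z=3, W=1) weight 1/108
  (Y=2, X=1, Z=2, W=2) weight 1/144
Group by X:
  weight(X=1) = 1/144
  weight(X=2) = 1/108
Total weight = 1/144 + 1/108 = 7/432
P(X=1 | obs) = 1/144 / 7/432 = 3/7
P(X=2 | obs) = 1/108 / 7/432 = 4/7
argmax = 2

argmax_v P(X = v | obs) = 2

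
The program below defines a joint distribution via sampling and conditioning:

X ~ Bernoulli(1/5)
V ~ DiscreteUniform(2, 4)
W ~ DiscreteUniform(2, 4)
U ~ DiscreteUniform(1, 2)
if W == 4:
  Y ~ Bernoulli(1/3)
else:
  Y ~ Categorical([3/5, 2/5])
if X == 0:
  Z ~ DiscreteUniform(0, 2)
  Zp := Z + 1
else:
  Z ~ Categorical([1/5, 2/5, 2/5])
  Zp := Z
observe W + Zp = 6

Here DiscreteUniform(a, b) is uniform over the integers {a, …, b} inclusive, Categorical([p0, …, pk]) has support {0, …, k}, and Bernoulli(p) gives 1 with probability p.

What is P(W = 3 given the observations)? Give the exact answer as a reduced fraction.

P(W = 3 | obs) = 10/23

Enumerate traces; 36 have nonzero weight after conditioning:
  (X=0, V=2, W=3, U=1, Y=0, Z=2) weight 2/225
  (X=0, V=2, W=3, U=1, Y=1, Z=2) weight 4/675
  (X=0, V=2, W=3, U=2, Y=0, Z=2) weight 2/225
  (X=0, V=2, W=3, U=2, Y=1, Z=2) weight 4/675
  (X=0, V=2, W=4, U=1, Y=0, Z=1) weight 4/405
  (X=0, V=2, W=4, U=1, Y=1, Z=1) weight 2/405
  (X=0, V=2, W=4, U=2, Y=0, Z=1) weight 4/405
  (X=0, V=2, W=4, U=2, Y=1, Z=1) weight 2/405
  … 28 more
Group by W:
  weight(W=3) = 4/45
  weight(W=4) = 26/225
Total weight = 4/45 + 26/225 = 46/225
P(W=3 | obs) = 4/45 / 46/225 = 10/23
P(W=4 | obs) = 26/225 / 46/225 = 13/23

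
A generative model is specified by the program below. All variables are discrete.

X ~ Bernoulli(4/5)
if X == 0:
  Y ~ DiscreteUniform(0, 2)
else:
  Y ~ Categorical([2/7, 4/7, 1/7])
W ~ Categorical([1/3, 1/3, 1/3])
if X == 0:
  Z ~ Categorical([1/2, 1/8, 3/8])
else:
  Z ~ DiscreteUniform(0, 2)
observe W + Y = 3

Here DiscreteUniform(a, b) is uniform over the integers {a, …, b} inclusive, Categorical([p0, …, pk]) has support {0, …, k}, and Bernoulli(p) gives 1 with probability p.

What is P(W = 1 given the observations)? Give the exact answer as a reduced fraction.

Enumerate traces; 12 have nonzero weight after conditioning:
  (X=0, Y=1, W=2, Z=0) weight 1/90
  (X=0, Y=1, W=2, Z=1) weight 1/360
  (X=0, Y=1, W=2, Z=2) weight 1/120
  (X=0, Y=2, W=1, Z=0) weight 1/90
  (X=0, Y=2, W=1, Z=1) weight 1/360
  (X=0, Y=2, W=1, Z=2) weight 1/120
  (X=1, Y=1, W=2, Z=0) weight 16/315
  (X=1, Y=1, W=2, Z=1) weight 16/315
  … 4 more
Group by W:
  weight(W=1) = 19/315
  weight(W=2) = 11/63
Total weight = 19/315 + 11/63 = 74/315
P(W=1 | obs) = 19/315 / 74/315 = 19/74
P(W=2 | obs) = 11/63 / 74/315 = 55/74

P(W = 1 | obs) = 19/74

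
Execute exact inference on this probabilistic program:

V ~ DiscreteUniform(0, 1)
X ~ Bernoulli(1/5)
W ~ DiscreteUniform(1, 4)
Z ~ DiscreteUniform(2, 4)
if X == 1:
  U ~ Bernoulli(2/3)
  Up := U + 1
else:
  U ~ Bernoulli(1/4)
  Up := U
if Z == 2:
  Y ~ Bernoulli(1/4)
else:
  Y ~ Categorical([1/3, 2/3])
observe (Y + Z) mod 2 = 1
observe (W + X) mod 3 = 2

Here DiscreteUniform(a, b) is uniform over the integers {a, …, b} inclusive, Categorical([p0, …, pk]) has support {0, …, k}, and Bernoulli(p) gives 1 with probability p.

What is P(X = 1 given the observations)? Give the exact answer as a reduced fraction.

P(X = 1 | obs) = 1/3

Enumerate traces; 36 have nonzero weight after conditioning:
  (V=0, X=0, W=2, Z=2, U=0, Y=1) weight 1/160
  (V=0, X=0, W=2, Z=2, U=1, Y=1) weight 1/480
  (V=0, X=0, W=2, Z=3, U=0, Y=0) weight 1/120
  (V=0, X=0, W=2, Z=3, U=1, Y=0) weight 1/360
  (V=0, X=0, W=2, Z=4, U=0, Y=1) weight 1/60
  (V=0, X=0, W=2, Z=4, U=1, Y=1) weight 1/180
  (V=0, X=1, W=1, Z=2, U=0, Y=1) weight 1/1440
  (V=0, X=1, W=1, Z=2, U=1, Y=1) weight 1/720
  … 28 more
Group by X:
  weight(X=0) = 1/12
  weight(X=1) = 1/24
Total weight = 1/12 + 1/24 = 1/8
P(X=0 | obs) = 1/12 / 1/8 = 2/3
P(X=1 | obs) = 1/24 / 1/8 = 1/3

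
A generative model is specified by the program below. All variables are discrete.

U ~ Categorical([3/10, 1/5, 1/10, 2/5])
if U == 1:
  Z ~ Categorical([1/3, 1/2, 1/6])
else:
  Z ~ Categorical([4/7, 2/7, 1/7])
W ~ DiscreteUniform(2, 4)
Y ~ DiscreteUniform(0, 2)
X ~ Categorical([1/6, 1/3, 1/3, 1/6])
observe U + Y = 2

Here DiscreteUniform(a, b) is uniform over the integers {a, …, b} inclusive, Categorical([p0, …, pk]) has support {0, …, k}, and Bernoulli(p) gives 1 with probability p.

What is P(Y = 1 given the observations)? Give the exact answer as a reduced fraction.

Enumerate traces; 108 have nonzero weight after conditioning:
  (U=0, Z=0, W=2, Y=2, X=0) weight 1/315
  (U=0, Z=0, W=2, Y=2, X=1) weight 2/315
  (U=0, Z=0, W=2, Y=2, X=2) weight 2/315
  (U=0, Z=0, W=2, Y=2, X=3) weight 1/315
  (U=0, Z=0, W=3, Y=2, X=0) weight 1/315
  (U=0, Z=0, W=3, Y=2, X=1) weight 2/315
  (U=0, Z=0, W=3, Y=2, X=2) weight 2/315
  (U=0, Z=0, W=3, Y=2, X=3) weight 1/315
  (U=1, Z=0, W=2, Y=1, X=0) weight 1/810
  (U=2, Z=0, W=2, Y=0, X=0) weight 1/945
  … 98 more
Group by Y:
  weight(Y=0) = 1/30
  weight(Y=1) = 1/15
  weight(Y=2) = 1/10
Total weight = 1/30 + 1/15 + 1/10 = 1/5
P(Y=0 | obs) = 1/30 / 1/5 = 1/6
P(Y=1 | obs) = 1/15 / 1/5 = 1/3
P(Y=2 | obs) = 1/10 / 1/5 = 1/2

P(Y = 1 | obs) = 1/3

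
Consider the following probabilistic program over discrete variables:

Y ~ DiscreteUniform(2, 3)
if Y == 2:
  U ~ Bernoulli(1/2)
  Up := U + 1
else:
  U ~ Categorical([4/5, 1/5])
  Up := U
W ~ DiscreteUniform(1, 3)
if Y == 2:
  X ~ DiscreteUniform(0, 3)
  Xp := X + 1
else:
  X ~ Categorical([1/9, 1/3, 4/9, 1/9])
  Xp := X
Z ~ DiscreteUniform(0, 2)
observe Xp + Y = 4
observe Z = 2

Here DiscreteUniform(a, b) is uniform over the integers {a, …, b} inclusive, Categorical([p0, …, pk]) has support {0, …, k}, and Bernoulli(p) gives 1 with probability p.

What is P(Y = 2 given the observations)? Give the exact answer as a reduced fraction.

P(Y = 2 | obs) = 3/7

Enumerate traces; 12 have nonzero weight after conditioning:
  (Y=2, U=0, W=1, X=1, Z=2) weight 1/144
  (Y=2, U=0, W=2, X=1, Z=2) weight 1/144
  (Y=2, U=0, W=3, X=1, Z=2) weight 1/144
  (Y=2, U=1, W=1, X=1, Z=2) weight 1/144
  (Y=2, U=1, W=2, X=1, Z=2) weight 1/144
  (Y=2, U=1, W=3, X=1, Z=2) weight 1/144
  (Y=3, U=0, W=1, X=1, Z=2) weight 2/135
  (Y=3, U=0, W=2, X=1, Z=2) weight 2/135
  … 4 more
Group by Y:
  weight(Y=2) = 1/24
  weight(Y=3) = 1/18
Total weight = 1/24 + 1/18 = 7/72
P(Y=2 | obs) = 1/24 / 7/72 = 3/7
P(Y=3 | obs) = 1/18 / 7/72 = 4/7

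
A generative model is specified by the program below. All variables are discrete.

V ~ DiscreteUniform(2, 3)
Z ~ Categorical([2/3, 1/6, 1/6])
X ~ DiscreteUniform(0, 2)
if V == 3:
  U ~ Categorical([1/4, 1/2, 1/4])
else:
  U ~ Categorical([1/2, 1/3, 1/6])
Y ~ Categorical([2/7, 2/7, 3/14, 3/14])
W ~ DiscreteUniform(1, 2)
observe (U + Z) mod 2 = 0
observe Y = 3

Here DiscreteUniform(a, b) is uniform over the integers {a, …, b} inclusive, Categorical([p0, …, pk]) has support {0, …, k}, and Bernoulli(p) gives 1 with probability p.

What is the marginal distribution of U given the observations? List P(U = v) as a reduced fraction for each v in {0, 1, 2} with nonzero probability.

P(U=0) = 9/16, P(U=1) = 1/8, P(U=2) = 5/16

Enumerate traces; 60 have nonzero weight after conditioning:
  (V=2, Z=0, X=0, U=0, Y=3, W=1) weight 1/168
  (V=2, Z=0, X=0, U=0, Y=3, W=2) weight 1/168
  (V=2, Z=0, X=0, U=2, Y=3, W=1) weight 1/504
  (V=2, Z=0, X=0, U=2, Y=3, W=2) weight 1/504
  (V=2, Z=0, X=1, U=0, Y=3, W=1) weight 1/168
  (V=2, Z=0, X=1, U=0, Y=3, W=2) weight 1/168
  (V=2, Z=0, X=1, U=2, Y=3, W=1) weight 1/504
  (V=2, Z=0, X=1, U=2, Y=3, W=2) weight 1/504
  (V=2, Z=1, X=0, U=1, Y=3, W=1) weight 1/1008
  … 51 more
Group by U:
  weight(U=0) = 15/224
  weight(U=1) = 5/336
  weight(U=2) = 25/672
Total weight = 15/224 + 5/336 + 25/672 = 5/42
P(U=0 | obs) = 15/224 / 5/42 = 9/16
P(U=1 | obs) = 5/336 / 5/42 = 1/8
P(U=2 | obs) = 25/672 / 5/42 = 5/16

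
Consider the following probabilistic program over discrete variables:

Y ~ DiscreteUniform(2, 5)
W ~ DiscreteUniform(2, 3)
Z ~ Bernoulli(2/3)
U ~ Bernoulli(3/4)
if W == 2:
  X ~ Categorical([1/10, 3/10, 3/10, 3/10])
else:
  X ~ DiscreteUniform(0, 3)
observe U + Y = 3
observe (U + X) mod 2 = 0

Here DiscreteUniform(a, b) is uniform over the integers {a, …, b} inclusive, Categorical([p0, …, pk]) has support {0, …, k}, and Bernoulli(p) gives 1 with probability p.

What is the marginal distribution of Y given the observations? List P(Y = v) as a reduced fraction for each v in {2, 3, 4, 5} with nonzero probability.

P(Y=2) = 11/14, P(Y=3) = 3/14

Enumerate traces; 16 have nonzero weight after conditioning:
  (Y=2, W=2, Z=0, U=1, X=1) weight 3/320
  (Y=2, W=2, Z=0, U=1, X=3) weight 3/320
  (Y=2, W=2, Z=1, U=1, X=1) weight 3/160
  (Y=2, W=2, Z=1, U=1, X=3) weight 3/160
  (Y=2, W=3, Z=0, U=1, X=1) weight 1/128
  (Y=2, W=3, Z=0, U=1, X=3) weight 1/128
  (Y=2, W=3, Z=1, U=1, X=1) weight 1/64
  (Y=2, W=3, Z=1, U=1, X=3) weight 1/64
  (Y=3, W=2, Z=0, U=0, X=0) weight 1/960
  … 7 more
Group by Y:
  weight(Y=2) = 33/320
  weight(Y=3) = 9/320
Total weight = 33/320 + 9/320 = 21/160
P(Y=2 | obs) = 33/320 / 21/160 = 11/14
P(Y=3 | obs) = 9/320 / 21/160 = 3/14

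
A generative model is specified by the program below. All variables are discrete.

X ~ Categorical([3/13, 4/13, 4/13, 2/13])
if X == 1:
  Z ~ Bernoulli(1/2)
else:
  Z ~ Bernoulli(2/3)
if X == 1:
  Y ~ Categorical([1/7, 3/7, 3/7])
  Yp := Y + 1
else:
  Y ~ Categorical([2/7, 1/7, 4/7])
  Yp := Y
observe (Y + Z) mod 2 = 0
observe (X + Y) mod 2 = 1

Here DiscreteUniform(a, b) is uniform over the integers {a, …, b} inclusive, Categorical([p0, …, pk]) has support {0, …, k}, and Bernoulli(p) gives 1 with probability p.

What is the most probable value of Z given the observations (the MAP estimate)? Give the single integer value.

Enumerate traces; 6 have nonzero weight after conditioning:
  (X=0, Z=1, Y=1) weight 2/91
  (X=1, Z=0, Y=0) weight 2/91
  (X=1, Z=0, Y=2) weight 6/91
  (X=2, Z=1, Y=1) weight 8/273
  (X=3, Z=0, Y=0) weight 4/273
  (X=3, Z=0, Y=2) weight 8/273
Group by Z:
  weight(Z=0) = 12/91
  weight(Z=1) = 2/39
Total weight = 12/91 + 2/39 = 50/273
P(Z=0 | obs) = 12/91 / 50/273 = 18/25
P(Z=1 | obs) = 2/39 / 50/273 = 7/25
argmax = 0

argmax_v P(Z = v | obs) = 0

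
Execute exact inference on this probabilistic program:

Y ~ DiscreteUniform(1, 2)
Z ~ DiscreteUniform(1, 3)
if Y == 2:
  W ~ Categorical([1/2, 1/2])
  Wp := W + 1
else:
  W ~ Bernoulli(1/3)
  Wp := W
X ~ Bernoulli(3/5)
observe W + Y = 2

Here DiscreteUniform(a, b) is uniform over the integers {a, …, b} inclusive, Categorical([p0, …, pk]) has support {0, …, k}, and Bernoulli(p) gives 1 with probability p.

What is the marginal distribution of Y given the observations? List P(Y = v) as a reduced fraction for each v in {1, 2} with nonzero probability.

P(Y=1) = 2/5, P(Y=2) = 3/5

Enumerate traces; 12 have nonzero weight after conditioning:
  (Y=1, Z=1, W=1, X=0) weight 1/45
  (Y=1, Z=1, W=1, X=1) weight 1/30
  (Y=1, Z=2, W=1, X=0) weight 1/45
  (Y=1, Z=2, W=1, X=1) weight 1/30
  (Y=1, Z=3, W=1, X=0) weight 1/45
  (Y=1, Z=3, W=1, X=1) weight 1/30
  (Y=2, Z=1, W=0, X=0) weight 1/30
  (Y=2, Z=1, W=0, X=1) weight 1/20
  … 4 more
Group by Y:
  weight(Y=1) = 1/6
  weight(Y=2) = 1/4
Total weight = 1/6 + 1/4 = 5/12
P(Y=1 | obs) = 1/6 / 5/12 = 2/5
P(Y=2 | obs) = 1/4 / 5/12 = 3/5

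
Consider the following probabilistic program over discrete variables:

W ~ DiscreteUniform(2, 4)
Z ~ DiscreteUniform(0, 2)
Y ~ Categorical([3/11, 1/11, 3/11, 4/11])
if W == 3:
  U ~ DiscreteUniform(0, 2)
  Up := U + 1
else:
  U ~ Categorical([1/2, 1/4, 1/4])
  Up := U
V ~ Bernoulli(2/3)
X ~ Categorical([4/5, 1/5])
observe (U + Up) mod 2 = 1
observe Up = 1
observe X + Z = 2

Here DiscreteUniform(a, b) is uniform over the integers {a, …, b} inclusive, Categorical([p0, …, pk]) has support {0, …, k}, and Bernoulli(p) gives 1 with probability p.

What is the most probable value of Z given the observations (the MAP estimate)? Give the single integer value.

Enumerate traces; 16 have nonzero weight after conditioning:
  (W=3, Z=1, Y=0, U=0, V=0, X=1) weight 1/1485
  (W=3, Z=1, Y=0, U=0, V=1, X=1) weight 2/1485
  (W=3, Z=1, Y=1, U=0, V=0, X=1) weight 1/4455
  (W=3, Z=1, Y=1, U=0, V=1, X=1) weight 2/4455
  (W=3, Z=1, Y=2, U=0, V=0, X=1) weight 1/1485
  (W=3, Z=1, Y=2, U=0, V=1, X=1) weight 2/1485
  (W=3, Z=1, Y=3, U=0, V=0, X=1) weight 4/4455
  (W=3, Z=1, Y=3, U=0, V=1, X=1) weight 8/4455
  (W=3, Z=2, Y=0, U=0, V=0, X=0) weight 4/1485
  … 7 more
Group by Z:
  weight(Z=1) = 1/135
  weight(Z=2) = 4/135
Total weight = 1/135 + 4/135 = 1/27
P(Z=1 | obs) = 1/135 / 1/27 = 1/5
P(Z=2 | obs) = 4/135 / 1/27 = 4/5
argmax = 2

argmax_v P(Z = v | obs) = 2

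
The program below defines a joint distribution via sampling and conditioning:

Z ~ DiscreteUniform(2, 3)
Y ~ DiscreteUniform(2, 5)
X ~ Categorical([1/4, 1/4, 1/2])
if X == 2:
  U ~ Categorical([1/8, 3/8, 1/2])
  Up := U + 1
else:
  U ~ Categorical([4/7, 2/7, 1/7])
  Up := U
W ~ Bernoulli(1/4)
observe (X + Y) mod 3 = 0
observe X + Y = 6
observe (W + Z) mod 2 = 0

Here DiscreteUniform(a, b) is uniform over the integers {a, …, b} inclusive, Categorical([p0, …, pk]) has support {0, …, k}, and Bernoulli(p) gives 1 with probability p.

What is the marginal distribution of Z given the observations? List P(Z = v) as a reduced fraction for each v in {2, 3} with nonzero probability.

Enumerate traces; 12 have nonzero weight after conditioning:
  (Z=2, Y=4, X=2, U=0, W=0) weight 3/512
  (Z=2, Y=4, X=2, U=1, W=0) weight 9/512
  (Z=2, Y=4, X=2, U=2, W=0) weight 3/128
  (Z=2, Y=5, X=1, U=0, W=0) weight 3/224
  (Z=2, Y=5, X=1, U=1, W=0) weight 3/448
  (Z=2, Y=5, X=1, U=2, W=0) weight 3/896
  (Z=3, Y=4, X=2, U=0, W=1) weight 1/512
  (Z=3, Y=4, X=2, U=1, W=1) weight 3/512
  … 4 more
Group by Z:
  weight(Z=2) = 9/128
  weight(Z=3) = 3/128
Total weight = 9/128 + 3/128 = 3/32
P(Z=2 | obs) = 9/128 / 3/32 = 3/4
P(Z=3 | obs) = 3/128 / 3/32 = 1/4

P(Z=2) = 3/4, P(Z=3) = 1/4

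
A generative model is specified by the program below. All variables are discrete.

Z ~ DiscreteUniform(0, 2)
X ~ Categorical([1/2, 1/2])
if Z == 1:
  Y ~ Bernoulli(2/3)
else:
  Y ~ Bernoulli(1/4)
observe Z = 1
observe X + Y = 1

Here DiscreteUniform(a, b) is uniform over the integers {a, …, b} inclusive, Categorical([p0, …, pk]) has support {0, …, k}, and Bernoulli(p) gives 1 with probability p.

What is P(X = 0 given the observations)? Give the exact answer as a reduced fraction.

P(X = 0 | obs) = 2/3

Enumerate traces; 2 have nonzero weight after conditioning:
  (Z=1, X=0, Y=1) weight 1/9
  (Z=1, X=1, Y=0) weight 1/18
Group by X:
  weight(X=0) = 1/9
  weight(X=1) = 1/18
Total weight = 1/9 + 1/18 = 1/6
P(X=0 | obs) = 1/9 / 1/6 = 2/3
P(X=1 | obs) = 1/18 / 1/6 = 1/3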